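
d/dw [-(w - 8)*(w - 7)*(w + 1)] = -3*w^2 + 28*w - 41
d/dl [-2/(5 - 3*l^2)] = -12*l/(3*l^2 - 5)^2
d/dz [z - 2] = 1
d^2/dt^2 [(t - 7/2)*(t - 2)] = 2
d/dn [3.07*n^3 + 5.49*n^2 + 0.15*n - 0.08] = 9.21*n^2 + 10.98*n + 0.15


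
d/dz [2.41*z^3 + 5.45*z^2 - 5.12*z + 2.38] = 7.23*z^2 + 10.9*z - 5.12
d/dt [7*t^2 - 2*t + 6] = 14*t - 2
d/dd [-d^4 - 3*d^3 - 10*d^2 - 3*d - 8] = -4*d^3 - 9*d^2 - 20*d - 3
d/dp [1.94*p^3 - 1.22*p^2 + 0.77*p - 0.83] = 5.82*p^2 - 2.44*p + 0.77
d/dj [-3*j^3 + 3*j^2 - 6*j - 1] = -9*j^2 + 6*j - 6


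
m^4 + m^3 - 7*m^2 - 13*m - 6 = (m - 3)*(m + 1)^2*(m + 2)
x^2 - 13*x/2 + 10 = (x - 4)*(x - 5/2)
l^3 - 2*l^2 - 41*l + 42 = (l - 7)*(l - 1)*(l + 6)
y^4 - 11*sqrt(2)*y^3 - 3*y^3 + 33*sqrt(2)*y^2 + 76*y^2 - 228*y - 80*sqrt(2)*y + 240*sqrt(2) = (y - 3)*(y - 5*sqrt(2))*(y - 4*sqrt(2))*(y - 2*sqrt(2))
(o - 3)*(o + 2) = o^2 - o - 6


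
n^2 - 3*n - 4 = (n - 4)*(n + 1)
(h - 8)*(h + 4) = h^2 - 4*h - 32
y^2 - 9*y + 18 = (y - 6)*(y - 3)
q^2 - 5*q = q*(q - 5)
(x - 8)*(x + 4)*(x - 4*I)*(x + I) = x^4 - 4*x^3 - 3*I*x^3 - 28*x^2 + 12*I*x^2 - 16*x + 96*I*x - 128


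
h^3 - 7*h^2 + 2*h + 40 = (h - 5)*(h - 4)*(h + 2)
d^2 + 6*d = d*(d + 6)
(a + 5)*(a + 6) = a^2 + 11*a + 30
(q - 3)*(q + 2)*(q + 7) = q^3 + 6*q^2 - 13*q - 42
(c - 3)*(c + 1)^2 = c^3 - c^2 - 5*c - 3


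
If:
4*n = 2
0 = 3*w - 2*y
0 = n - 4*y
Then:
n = 1/2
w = 1/12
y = 1/8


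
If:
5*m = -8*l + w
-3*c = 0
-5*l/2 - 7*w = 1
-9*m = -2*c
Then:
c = 0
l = -2/117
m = 0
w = -16/117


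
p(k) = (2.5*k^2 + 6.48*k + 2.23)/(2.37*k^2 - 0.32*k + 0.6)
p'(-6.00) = -0.07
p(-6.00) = 0.61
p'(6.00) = -0.09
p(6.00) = 1.56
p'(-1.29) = -0.51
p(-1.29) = -0.40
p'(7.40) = -0.06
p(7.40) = 1.46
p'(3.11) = -0.35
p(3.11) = 2.07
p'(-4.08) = -0.14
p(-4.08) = 0.42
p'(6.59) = -0.07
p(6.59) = 1.51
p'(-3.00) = -0.23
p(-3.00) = 0.23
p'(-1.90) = -0.41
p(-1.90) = -0.11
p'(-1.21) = -0.50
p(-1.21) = -0.44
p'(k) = (0.32 - 4.74*k)*(2.5*k^2 + 6.48*k + 2.23)/(2.37*k^2 - 0.32*k + 0.6)^2 + (5.0*k + 6.48)/(2.37*k^2 - 0.32*k + 0.6)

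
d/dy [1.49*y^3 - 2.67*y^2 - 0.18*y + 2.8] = 4.47*y^2 - 5.34*y - 0.18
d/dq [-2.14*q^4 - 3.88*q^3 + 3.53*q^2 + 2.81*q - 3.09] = -8.56*q^3 - 11.64*q^2 + 7.06*q + 2.81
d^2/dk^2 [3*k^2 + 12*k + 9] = 6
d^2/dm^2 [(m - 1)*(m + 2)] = 2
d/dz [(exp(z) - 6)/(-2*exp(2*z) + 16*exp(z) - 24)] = exp(z)/(2*(exp(2*z) - 4*exp(z) + 4))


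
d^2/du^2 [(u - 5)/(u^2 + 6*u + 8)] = 2*(4*(u - 5)*(u + 3)^2 - (3*u + 1)*(u^2 + 6*u + 8))/(u^2 + 6*u + 8)^3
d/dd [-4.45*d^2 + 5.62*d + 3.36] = 5.62 - 8.9*d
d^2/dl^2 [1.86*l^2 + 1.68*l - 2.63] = 3.72000000000000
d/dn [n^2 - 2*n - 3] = 2*n - 2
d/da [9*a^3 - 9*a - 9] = 27*a^2 - 9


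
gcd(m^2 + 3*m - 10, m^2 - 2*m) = m - 2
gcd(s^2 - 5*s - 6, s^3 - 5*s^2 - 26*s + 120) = s - 6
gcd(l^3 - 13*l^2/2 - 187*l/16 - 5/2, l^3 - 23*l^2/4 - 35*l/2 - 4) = l^2 - 31*l/4 - 2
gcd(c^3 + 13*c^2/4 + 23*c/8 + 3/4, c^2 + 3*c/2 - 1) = c + 2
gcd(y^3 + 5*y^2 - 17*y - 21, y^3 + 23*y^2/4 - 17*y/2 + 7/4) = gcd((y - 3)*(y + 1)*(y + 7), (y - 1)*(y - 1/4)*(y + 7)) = y + 7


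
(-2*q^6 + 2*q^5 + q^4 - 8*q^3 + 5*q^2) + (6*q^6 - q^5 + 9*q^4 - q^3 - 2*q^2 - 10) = 4*q^6 + q^5 + 10*q^4 - 9*q^3 + 3*q^2 - 10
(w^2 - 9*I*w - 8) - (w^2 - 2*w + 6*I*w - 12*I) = 2*w - 15*I*w - 8 + 12*I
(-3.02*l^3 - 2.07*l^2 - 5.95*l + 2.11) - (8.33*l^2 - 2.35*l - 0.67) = -3.02*l^3 - 10.4*l^2 - 3.6*l + 2.78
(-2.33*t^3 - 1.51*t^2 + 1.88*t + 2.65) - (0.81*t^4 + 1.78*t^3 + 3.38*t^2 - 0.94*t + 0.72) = -0.81*t^4 - 4.11*t^3 - 4.89*t^2 + 2.82*t + 1.93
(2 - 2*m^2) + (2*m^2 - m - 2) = -m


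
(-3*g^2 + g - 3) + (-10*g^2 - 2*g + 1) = -13*g^2 - g - 2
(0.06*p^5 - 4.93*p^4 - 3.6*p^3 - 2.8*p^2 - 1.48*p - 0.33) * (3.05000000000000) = 0.183*p^5 - 15.0365*p^4 - 10.98*p^3 - 8.54*p^2 - 4.514*p - 1.0065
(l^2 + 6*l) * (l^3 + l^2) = l^5 + 7*l^4 + 6*l^3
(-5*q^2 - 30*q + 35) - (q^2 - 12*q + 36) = -6*q^2 - 18*q - 1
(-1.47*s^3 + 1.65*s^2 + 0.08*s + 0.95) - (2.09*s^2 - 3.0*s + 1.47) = -1.47*s^3 - 0.44*s^2 + 3.08*s - 0.52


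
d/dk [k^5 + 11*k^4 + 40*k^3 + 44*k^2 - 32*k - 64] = 5*k^4 + 44*k^3 + 120*k^2 + 88*k - 32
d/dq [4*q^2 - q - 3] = 8*q - 1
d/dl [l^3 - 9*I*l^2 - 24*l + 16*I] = 3*l^2 - 18*I*l - 24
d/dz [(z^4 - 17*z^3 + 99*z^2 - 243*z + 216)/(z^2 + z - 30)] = 2*(z^5 - 7*z^4 - 77*z^3 + 936*z^2 - 3186*z + 3537)/(z^4 + 2*z^3 - 59*z^2 - 60*z + 900)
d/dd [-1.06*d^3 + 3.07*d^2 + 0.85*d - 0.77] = -3.18*d^2 + 6.14*d + 0.85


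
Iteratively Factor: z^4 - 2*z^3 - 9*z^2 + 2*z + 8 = (z + 2)*(z^3 - 4*z^2 - z + 4) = (z - 4)*(z + 2)*(z^2 - 1) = (z - 4)*(z - 1)*(z + 2)*(z + 1)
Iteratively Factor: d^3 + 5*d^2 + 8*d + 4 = (d + 2)*(d^2 + 3*d + 2) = (d + 1)*(d + 2)*(d + 2)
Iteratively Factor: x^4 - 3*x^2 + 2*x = (x)*(x^3 - 3*x + 2) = x*(x - 1)*(x^2 + x - 2) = x*(x - 1)^2*(x + 2)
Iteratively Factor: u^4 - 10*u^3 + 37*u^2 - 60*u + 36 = (u - 3)*(u^3 - 7*u^2 + 16*u - 12) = (u - 3)*(u - 2)*(u^2 - 5*u + 6) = (u - 3)*(u - 2)^2*(u - 3)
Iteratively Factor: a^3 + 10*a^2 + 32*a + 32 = (a + 4)*(a^2 + 6*a + 8) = (a + 4)^2*(a + 2)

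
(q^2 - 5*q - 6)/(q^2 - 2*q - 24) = (q + 1)/(q + 4)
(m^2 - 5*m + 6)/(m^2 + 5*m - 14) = (m - 3)/(m + 7)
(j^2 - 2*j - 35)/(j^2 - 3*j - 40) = (j - 7)/(j - 8)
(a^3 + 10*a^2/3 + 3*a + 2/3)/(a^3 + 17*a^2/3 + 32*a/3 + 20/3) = (3*a^2 + 4*a + 1)/(3*a^2 + 11*a + 10)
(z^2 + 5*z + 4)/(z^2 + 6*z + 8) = (z + 1)/(z + 2)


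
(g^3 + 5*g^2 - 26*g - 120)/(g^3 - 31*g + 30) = (g + 4)/(g - 1)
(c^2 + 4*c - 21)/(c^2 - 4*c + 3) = (c + 7)/(c - 1)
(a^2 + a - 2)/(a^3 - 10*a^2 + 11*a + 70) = (a - 1)/(a^2 - 12*a + 35)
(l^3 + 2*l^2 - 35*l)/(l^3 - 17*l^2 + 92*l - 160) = l*(l + 7)/(l^2 - 12*l + 32)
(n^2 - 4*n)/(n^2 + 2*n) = (n - 4)/(n + 2)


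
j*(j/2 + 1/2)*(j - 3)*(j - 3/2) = j^4/2 - 7*j^3/4 + 9*j/4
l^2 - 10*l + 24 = (l - 6)*(l - 4)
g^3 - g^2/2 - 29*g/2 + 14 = (g - 7/2)*(g - 1)*(g + 4)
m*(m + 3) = m^2 + 3*m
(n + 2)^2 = n^2 + 4*n + 4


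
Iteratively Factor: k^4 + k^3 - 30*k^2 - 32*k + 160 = (k + 4)*(k^3 - 3*k^2 - 18*k + 40) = (k + 4)^2*(k^2 - 7*k + 10) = (k - 5)*(k + 4)^2*(k - 2)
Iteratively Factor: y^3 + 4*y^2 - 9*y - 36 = (y + 3)*(y^2 + y - 12) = (y - 3)*(y + 3)*(y + 4)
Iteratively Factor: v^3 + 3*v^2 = (v + 3)*(v^2) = v*(v + 3)*(v)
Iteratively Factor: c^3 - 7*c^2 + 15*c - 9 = (c - 3)*(c^2 - 4*c + 3) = (c - 3)*(c - 1)*(c - 3)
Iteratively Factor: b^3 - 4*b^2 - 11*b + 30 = (b - 2)*(b^2 - 2*b - 15) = (b - 5)*(b - 2)*(b + 3)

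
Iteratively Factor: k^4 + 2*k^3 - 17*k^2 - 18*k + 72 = (k + 3)*(k^3 - k^2 - 14*k + 24) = (k - 2)*(k + 3)*(k^2 + k - 12) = (k - 2)*(k + 3)*(k + 4)*(k - 3)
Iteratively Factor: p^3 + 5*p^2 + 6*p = (p)*(p^2 + 5*p + 6) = p*(p + 2)*(p + 3)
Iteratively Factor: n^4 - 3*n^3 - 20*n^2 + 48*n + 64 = (n + 4)*(n^3 - 7*n^2 + 8*n + 16) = (n + 1)*(n + 4)*(n^2 - 8*n + 16) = (n - 4)*(n + 1)*(n + 4)*(n - 4)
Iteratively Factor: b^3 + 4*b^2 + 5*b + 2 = (b + 1)*(b^2 + 3*b + 2) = (b + 1)^2*(b + 2)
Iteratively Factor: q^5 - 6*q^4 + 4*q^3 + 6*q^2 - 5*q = (q - 5)*(q^4 - q^3 - q^2 + q) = (q - 5)*(q - 1)*(q^3 - q) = (q - 5)*(q - 1)^2*(q^2 + q) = (q - 5)*(q - 1)^2*(q + 1)*(q)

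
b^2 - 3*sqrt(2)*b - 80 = (b - 8*sqrt(2))*(b + 5*sqrt(2))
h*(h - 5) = h^2 - 5*h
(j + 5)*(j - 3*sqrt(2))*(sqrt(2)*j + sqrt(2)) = sqrt(2)*j^3 - 6*j^2 + 6*sqrt(2)*j^2 - 36*j + 5*sqrt(2)*j - 30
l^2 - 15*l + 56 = (l - 8)*(l - 7)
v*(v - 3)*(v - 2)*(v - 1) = v^4 - 6*v^3 + 11*v^2 - 6*v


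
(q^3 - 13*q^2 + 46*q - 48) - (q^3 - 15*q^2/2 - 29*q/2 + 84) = -11*q^2/2 + 121*q/2 - 132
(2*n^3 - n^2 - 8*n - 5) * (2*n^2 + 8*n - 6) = 4*n^5 + 14*n^4 - 36*n^3 - 68*n^2 + 8*n + 30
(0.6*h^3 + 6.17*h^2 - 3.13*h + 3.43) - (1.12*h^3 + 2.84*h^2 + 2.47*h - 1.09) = -0.52*h^3 + 3.33*h^2 - 5.6*h + 4.52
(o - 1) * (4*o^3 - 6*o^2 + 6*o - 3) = 4*o^4 - 10*o^3 + 12*o^2 - 9*o + 3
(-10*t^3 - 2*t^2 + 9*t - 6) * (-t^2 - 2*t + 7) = 10*t^5 + 22*t^4 - 75*t^3 - 26*t^2 + 75*t - 42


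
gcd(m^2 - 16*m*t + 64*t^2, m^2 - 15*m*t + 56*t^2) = -m + 8*t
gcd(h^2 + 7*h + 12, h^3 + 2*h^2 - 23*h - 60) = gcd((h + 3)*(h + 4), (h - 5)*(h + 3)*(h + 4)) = h^2 + 7*h + 12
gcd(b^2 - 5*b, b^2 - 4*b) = b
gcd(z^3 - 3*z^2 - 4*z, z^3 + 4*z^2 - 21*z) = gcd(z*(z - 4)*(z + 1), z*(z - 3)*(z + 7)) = z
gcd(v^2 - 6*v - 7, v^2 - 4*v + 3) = 1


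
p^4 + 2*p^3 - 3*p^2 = p^2*(p - 1)*(p + 3)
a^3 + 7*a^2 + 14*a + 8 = (a + 1)*(a + 2)*(a + 4)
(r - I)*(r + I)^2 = r^3 + I*r^2 + r + I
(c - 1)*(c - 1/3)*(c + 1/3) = c^3 - c^2 - c/9 + 1/9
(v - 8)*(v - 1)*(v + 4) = v^3 - 5*v^2 - 28*v + 32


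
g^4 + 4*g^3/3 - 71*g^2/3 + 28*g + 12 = (g - 3)*(g - 2)*(g + 1/3)*(g + 6)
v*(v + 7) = v^2 + 7*v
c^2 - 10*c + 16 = (c - 8)*(c - 2)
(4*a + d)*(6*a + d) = 24*a^2 + 10*a*d + d^2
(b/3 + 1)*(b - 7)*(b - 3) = b^3/3 - 7*b^2/3 - 3*b + 21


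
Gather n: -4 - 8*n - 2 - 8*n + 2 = -16*n - 4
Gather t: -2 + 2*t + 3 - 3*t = 1 - t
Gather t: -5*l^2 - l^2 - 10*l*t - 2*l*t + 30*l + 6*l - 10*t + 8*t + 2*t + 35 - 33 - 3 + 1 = -6*l^2 - 12*l*t + 36*l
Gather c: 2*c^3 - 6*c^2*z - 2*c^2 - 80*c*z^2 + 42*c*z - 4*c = 2*c^3 + c^2*(-6*z - 2) + c*(-80*z^2 + 42*z - 4)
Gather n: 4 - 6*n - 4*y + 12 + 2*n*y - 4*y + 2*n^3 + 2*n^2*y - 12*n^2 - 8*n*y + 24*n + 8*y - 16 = 2*n^3 + n^2*(2*y - 12) + n*(18 - 6*y)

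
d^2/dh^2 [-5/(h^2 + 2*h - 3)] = 10*(h^2 + 2*h - 4*(h + 1)^2 - 3)/(h^2 + 2*h - 3)^3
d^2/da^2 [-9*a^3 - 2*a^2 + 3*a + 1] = -54*a - 4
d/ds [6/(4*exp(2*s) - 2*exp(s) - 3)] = (12 - 48*exp(s))*exp(s)/(-4*exp(2*s) + 2*exp(s) + 3)^2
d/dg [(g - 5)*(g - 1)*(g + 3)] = 3*g^2 - 6*g - 13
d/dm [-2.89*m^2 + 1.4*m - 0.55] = 1.4 - 5.78*m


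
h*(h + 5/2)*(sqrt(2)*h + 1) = sqrt(2)*h^3 + h^2 + 5*sqrt(2)*h^2/2 + 5*h/2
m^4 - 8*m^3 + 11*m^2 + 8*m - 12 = (m - 6)*(m - 2)*(m - 1)*(m + 1)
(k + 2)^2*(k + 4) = k^3 + 8*k^2 + 20*k + 16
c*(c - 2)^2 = c^3 - 4*c^2 + 4*c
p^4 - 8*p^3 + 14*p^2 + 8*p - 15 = (p - 5)*(p - 3)*(p - 1)*(p + 1)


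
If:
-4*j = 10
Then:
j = -5/2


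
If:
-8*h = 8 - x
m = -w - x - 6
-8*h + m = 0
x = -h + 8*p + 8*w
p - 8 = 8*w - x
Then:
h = -1016/1225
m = -8128/1225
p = 976/1225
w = -894/1225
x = 1672/1225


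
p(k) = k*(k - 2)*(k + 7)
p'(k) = k*(k - 2) + k*(k + 7) + (k - 2)*(k + 7) = 3*k^2 + 10*k - 14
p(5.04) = 184.47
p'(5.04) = 112.60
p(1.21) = -7.85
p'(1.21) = 2.49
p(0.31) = -3.83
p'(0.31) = -10.61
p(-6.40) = 32.26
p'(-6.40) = 44.88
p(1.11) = -8.01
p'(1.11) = 0.80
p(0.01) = -0.14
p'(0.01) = -13.90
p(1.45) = -6.74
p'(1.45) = 6.81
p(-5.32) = 65.42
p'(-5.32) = 17.71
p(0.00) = 0.00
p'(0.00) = -14.00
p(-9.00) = -198.00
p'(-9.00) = 139.00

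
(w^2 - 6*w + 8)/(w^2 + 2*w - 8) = (w - 4)/(w + 4)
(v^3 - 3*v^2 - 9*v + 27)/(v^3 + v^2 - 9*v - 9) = (v - 3)/(v + 1)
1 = 1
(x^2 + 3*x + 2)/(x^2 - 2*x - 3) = (x + 2)/(x - 3)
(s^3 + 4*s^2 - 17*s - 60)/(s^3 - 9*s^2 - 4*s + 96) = (s + 5)/(s - 8)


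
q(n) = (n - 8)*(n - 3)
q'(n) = 2*n - 11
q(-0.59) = 30.84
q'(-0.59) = -12.18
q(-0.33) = 27.74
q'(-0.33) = -11.66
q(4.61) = -5.46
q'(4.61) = -1.78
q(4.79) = -5.75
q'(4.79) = -1.42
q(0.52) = 18.55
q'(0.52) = -9.96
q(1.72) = 8.04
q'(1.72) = -7.56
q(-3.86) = 81.36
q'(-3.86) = -18.72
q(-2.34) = 55.22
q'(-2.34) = -15.68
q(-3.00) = 66.00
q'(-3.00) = -17.00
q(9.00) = 6.00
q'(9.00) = 7.00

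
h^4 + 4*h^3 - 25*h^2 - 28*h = h*(h - 4)*(h + 1)*(h + 7)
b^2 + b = b*(b + 1)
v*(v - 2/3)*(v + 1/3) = v^3 - v^2/3 - 2*v/9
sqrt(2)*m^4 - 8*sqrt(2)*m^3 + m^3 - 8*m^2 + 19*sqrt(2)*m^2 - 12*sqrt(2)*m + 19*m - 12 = (m - 4)*(m - 3)*(m - 1)*(sqrt(2)*m + 1)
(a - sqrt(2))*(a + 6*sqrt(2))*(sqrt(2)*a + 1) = sqrt(2)*a^3 + 11*a^2 - 7*sqrt(2)*a - 12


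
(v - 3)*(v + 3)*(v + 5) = v^3 + 5*v^2 - 9*v - 45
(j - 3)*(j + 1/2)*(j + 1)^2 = j^4 - j^3/2 - 11*j^2/2 - 11*j/2 - 3/2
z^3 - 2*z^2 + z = z*(z - 1)^2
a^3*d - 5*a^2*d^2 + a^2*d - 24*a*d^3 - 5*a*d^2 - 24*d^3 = (a - 8*d)*(a + 3*d)*(a*d + d)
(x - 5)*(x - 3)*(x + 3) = x^3 - 5*x^2 - 9*x + 45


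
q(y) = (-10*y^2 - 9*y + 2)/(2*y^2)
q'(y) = (-20*y - 9)/(2*y^2) - (-10*y^2 - 9*y + 2)/y^3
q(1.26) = -7.94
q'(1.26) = 1.83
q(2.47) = -6.66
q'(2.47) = 0.60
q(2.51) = -6.63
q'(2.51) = 0.59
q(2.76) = -6.50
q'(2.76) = 0.50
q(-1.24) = -0.72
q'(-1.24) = 3.98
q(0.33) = -9.45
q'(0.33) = -14.33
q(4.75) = -5.90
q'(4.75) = 0.18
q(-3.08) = -3.43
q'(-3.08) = 0.54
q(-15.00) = -4.70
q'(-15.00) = 0.02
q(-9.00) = -4.49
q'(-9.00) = 0.06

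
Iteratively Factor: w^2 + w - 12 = (w - 3)*(w + 4)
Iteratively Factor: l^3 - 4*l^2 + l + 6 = (l + 1)*(l^2 - 5*l + 6) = (l - 3)*(l + 1)*(l - 2)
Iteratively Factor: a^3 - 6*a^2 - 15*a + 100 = (a - 5)*(a^2 - a - 20) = (a - 5)*(a + 4)*(a - 5)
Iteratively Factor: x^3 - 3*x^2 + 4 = (x - 2)*(x^2 - x - 2) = (x - 2)*(x + 1)*(x - 2)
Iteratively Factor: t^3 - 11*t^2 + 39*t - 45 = (t - 5)*(t^2 - 6*t + 9) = (t - 5)*(t - 3)*(t - 3)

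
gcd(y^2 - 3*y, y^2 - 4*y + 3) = y - 3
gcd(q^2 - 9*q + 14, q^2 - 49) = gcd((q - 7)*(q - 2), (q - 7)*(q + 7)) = q - 7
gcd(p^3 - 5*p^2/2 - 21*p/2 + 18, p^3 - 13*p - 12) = p^2 - p - 12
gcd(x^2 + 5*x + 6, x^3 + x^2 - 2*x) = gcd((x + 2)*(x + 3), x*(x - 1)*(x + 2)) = x + 2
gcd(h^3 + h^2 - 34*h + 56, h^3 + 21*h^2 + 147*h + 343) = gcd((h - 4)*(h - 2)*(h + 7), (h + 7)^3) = h + 7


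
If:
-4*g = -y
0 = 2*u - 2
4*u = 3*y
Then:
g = 1/3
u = 1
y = 4/3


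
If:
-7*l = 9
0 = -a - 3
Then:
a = -3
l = -9/7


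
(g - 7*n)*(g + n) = g^2 - 6*g*n - 7*n^2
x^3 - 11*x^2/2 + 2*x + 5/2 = (x - 5)*(x - 1)*(x + 1/2)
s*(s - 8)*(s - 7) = s^3 - 15*s^2 + 56*s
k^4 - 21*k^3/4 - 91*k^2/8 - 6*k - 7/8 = (k - 7)*(k + 1/4)*(k + 1/2)*(k + 1)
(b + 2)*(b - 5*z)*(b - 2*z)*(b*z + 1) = b^4*z - 7*b^3*z^2 + 2*b^3*z + b^3 + 10*b^2*z^3 - 14*b^2*z^2 - 7*b^2*z + 2*b^2 + 20*b*z^3 + 10*b*z^2 - 14*b*z + 20*z^2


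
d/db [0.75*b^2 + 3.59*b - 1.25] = 1.5*b + 3.59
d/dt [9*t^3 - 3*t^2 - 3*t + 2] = 27*t^2 - 6*t - 3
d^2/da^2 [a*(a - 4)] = 2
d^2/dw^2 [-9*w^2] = -18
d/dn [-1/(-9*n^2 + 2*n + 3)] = 2*(1 - 9*n)/(-9*n^2 + 2*n + 3)^2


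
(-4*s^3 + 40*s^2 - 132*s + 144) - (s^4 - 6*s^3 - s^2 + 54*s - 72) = -s^4 + 2*s^3 + 41*s^2 - 186*s + 216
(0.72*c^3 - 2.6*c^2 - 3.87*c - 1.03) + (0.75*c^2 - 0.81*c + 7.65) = 0.72*c^3 - 1.85*c^2 - 4.68*c + 6.62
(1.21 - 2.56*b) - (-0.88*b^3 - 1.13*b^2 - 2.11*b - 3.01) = 0.88*b^3 + 1.13*b^2 - 0.45*b + 4.22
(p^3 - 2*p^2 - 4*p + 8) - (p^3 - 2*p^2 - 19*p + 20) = 15*p - 12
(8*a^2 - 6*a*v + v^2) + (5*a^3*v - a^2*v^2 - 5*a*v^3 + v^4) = 5*a^3*v - a^2*v^2 + 8*a^2 - 5*a*v^3 - 6*a*v + v^4 + v^2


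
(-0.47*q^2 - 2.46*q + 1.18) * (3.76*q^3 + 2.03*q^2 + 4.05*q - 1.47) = -1.7672*q^5 - 10.2037*q^4 - 2.4605*q^3 - 6.8767*q^2 + 8.3952*q - 1.7346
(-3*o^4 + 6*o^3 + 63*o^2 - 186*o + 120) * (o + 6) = -3*o^5 - 12*o^4 + 99*o^3 + 192*o^2 - 996*o + 720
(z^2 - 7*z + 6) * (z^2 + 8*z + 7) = z^4 + z^3 - 43*z^2 - z + 42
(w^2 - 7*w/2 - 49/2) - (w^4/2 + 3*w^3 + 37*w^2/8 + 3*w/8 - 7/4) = -w^4/2 - 3*w^3 - 29*w^2/8 - 31*w/8 - 91/4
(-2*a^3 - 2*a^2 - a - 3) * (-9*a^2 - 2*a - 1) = 18*a^5 + 22*a^4 + 15*a^3 + 31*a^2 + 7*a + 3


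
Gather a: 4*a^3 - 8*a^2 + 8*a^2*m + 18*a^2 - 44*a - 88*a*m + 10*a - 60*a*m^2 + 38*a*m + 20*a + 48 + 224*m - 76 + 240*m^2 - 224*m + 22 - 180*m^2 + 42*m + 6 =4*a^3 + a^2*(8*m + 10) + a*(-60*m^2 - 50*m - 14) + 60*m^2 + 42*m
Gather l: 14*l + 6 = 14*l + 6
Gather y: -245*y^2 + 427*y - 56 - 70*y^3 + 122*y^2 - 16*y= -70*y^3 - 123*y^2 + 411*y - 56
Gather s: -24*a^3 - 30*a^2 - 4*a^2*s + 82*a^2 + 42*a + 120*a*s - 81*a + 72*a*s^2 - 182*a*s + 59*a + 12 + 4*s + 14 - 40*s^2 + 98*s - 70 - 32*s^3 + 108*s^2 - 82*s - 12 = -24*a^3 + 52*a^2 + 20*a - 32*s^3 + s^2*(72*a + 68) + s*(-4*a^2 - 62*a + 20) - 56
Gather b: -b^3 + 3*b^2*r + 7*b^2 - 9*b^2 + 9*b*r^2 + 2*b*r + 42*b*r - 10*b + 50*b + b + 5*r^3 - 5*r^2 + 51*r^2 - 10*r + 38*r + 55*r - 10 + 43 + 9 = -b^3 + b^2*(3*r - 2) + b*(9*r^2 + 44*r + 41) + 5*r^3 + 46*r^2 + 83*r + 42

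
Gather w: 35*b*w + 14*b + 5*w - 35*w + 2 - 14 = 14*b + w*(35*b - 30) - 12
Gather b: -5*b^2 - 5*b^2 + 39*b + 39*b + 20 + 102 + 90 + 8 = -10*b^2 + 78*b + 220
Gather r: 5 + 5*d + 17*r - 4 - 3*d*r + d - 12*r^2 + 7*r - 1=6*d - 12*r^2 + r*(24 - 3*d)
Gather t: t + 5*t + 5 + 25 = 6*t + 30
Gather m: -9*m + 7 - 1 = 6 - 9*m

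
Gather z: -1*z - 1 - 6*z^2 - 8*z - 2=-6*z^2 - 9*z - 3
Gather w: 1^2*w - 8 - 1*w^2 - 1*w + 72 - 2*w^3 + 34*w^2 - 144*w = -2*w^3 + 33*w^2 - 144*w + 64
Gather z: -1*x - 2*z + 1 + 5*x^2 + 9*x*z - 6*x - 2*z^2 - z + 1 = 5*x^2 - 7*x - 2*z^2 + z*(9*x - 3) + 2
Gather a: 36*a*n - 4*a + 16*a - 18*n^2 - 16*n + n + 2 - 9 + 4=a*(36*n + 12) - 18*n^2 - 15*n - 3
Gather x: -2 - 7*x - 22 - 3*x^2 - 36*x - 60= -3*x^2 - 43*x - 84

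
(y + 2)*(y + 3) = y^2 + 5*y + 6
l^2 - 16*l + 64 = (l - 8)^2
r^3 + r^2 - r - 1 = (r - 1)*(r + 1)^2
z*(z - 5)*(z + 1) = z^3 - 4*z^2 - 5*z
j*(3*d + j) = 3*d*j + j^2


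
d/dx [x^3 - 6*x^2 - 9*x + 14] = 3*x^2 - 12*x - 9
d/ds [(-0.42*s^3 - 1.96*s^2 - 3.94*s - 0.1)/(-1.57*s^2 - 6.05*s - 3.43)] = (0.6594*s^4 + 5.082*s^3 + 9.994*s^2 + 13.1316*s + 12.9092)/(2.4649*s^4 + 18.997*s^3 + 47.3727*s^2 + 41.503*s + 11.7649)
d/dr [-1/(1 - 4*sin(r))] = -4*cos(r)/(4*sin(r) - 1)^2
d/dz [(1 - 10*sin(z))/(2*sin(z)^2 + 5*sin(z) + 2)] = (20*sin(z)^2 - 4*sin(z) - 25)*cos(z)/((sin(z) + 2)^2*(2*sin(z) + 1)^2)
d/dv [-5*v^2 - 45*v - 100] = -10*v - 45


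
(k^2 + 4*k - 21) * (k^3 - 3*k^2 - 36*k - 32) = k^5 + k^4 - 69*k^3 - 113*k^2 + 628*k + 672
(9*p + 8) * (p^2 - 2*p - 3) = 9*p^3 - 10*p^2 - 43*p - 24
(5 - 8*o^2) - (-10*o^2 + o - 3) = 2*o^2 - o + 8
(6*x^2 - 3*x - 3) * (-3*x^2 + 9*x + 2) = -18*x^4 + 63*x^3 - 6*x^2 - 33*x - 6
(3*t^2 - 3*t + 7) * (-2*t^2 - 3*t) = -6*t^4 - 3*t^3 - 5*t^2 - 21*t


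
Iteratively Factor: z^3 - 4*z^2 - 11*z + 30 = (z - 2)*(z^2 - 2*z - 15) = (z - 5)*(z - 2)*(z + 3)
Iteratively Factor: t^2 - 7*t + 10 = (t - 2)*(t - 5)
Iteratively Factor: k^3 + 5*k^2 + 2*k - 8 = (k + 4)*(k^2 + k - 2) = (k + 2)*(k + 4)*(k - 1)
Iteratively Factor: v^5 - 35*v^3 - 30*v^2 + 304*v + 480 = (v - 4)*(v^4 + 4*v^3 - 19*v^2 - 106*v - 120) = (v - 4)*(v + 2)*(v^3 + 2*v^2 - 23*v - 60) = (v - 4)*(v + 2)*(v + 4)*(v^2 - 2*v - 15) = (v - 5)*(v - 4)*(v + 2)*(v + 4)*(v + 3)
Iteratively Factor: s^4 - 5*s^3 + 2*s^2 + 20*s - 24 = (s - 2)*(s^3 - 3*s^2 - 4*s + 12) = (s - 3)*(s - 2)*(s^2 - 4) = (s - 3)*(s - 2)^2*(s + 2)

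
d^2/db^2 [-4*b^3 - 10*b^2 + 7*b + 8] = -24*b - 20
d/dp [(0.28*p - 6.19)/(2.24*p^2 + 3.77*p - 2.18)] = (-0.6272*p^2 + 27.7312*p + 22.7259)/(5.0176*p^4 + 16.8896*p^3 + 4.4465*p^2 - 16.4372*p + 4.7524)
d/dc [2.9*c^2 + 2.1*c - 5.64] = 5.8*c + 2.1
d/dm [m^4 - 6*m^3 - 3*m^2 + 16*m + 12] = 4*m^3 - 18*m^2 - 6*m + 16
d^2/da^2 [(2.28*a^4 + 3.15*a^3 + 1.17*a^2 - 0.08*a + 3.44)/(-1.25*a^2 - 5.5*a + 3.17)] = (-7.125*a^6 - 94.05*a^5 - 359.613*a^4 + 436.82755*a^3 - 5.48315400000004*a^2 - 329.92221*a - 256.106826)/(1.953125*a^6 + 25.78125*a^5 + 98.578125*a^4 + 35.6125*a^3 - 249.994125*a^2 + 165.80685*a - 31.855013)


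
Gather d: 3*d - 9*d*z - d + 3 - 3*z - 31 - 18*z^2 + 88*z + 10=d*(2 - 9*z) - 18*z^2 + 85*z - 18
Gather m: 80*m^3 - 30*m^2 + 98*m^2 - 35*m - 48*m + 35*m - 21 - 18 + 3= 80*m^3 + 68*m^2 - 48*m - 36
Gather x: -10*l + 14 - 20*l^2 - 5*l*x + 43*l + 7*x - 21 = -20*l^2 + 33*l + x*(7 - 5*l) - 7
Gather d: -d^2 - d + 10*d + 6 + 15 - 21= -d^2 + 9*d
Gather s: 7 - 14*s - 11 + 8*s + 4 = -6*s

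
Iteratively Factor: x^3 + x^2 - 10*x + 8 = (x - 2)*(x^2 + 3*x - 4) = (x - 2)*(x - 1)*(x + 4)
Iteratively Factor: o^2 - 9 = (o - 3)*(o + 3)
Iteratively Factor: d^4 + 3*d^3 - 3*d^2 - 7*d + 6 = (d - 1)*(d^3 + 4*d^2 + d - 6) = (d - 1)*(d + 3)*(d^2 + d - 2) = (d - 1)^2*(d + 3)*(d + 2)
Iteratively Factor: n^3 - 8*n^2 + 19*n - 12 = (n - 3)*(n^2 - 5*n + 4) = (n - 4)*(n - 3)*(n - 1)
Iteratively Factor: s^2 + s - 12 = (s - 3)*(s + 4)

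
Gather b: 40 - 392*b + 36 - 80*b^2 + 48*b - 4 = -80*b^2 - 344*b + 72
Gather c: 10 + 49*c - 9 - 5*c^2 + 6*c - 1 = -5*c^2 + 55*c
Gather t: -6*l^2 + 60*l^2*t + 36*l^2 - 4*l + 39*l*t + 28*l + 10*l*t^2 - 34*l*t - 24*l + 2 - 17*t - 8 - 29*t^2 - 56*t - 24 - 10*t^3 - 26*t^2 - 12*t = 30*l^2 - 10*t^3 + t^2*(10*l - 55) + t*(60*l^2 + 5*l - 85) - 30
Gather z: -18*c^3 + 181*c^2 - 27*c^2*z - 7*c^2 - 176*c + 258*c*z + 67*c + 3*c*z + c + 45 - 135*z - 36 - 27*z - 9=-18*c^3 + 174*c^2 - 108*c + z*(-27*c^2 + 261*c - 162)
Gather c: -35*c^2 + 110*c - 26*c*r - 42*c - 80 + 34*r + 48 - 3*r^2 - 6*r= -35*c^2 + c*(68 - 26*r) - 3*r^2 + 28*r - 32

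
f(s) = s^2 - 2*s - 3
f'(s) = 2*s - 2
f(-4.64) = 27.81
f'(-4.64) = -11.28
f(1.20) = -3.96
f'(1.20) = 0.40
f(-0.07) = -2.86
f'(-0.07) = -2.14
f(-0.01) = -2.98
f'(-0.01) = -2.02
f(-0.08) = -2.83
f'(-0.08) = -2.16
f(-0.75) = -0.94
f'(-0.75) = -3.50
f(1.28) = -3.92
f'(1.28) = 0.56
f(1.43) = -3.82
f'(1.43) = 0.86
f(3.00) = 0.00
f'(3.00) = 4.00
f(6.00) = 21.00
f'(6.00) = 10.00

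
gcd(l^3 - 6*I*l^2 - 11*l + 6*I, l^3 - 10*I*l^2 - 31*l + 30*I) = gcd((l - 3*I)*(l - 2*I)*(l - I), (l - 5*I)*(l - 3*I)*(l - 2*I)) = l^2 - 5*I*l - 6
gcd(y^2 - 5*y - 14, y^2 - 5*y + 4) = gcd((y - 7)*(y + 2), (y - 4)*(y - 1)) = 1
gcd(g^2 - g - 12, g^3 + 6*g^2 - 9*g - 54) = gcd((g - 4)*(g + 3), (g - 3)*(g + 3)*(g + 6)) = g + 3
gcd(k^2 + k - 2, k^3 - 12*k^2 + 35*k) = 1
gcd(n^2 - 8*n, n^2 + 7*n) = n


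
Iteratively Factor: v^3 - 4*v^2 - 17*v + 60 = (v - 5)*(v^2 + v - 12) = (v - 5)*(v + 4)*(v - 3)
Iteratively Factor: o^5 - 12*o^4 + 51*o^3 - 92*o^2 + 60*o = (o)*(o^4 - 12*o^3 + 51*o^2 - 92*o + 60) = o*(o - 5)*(o^3 - 7*o^2 + 16*o - 12) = o*(o - 5)*(o - 2)*(o^2 - 5*o + 6) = o*(o - 5)*(o - 2)^2*(o - 3)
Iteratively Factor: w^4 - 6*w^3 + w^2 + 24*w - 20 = (w - 5)*(w^3 - w^2 - 4*w + 4) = (w - 5)*(w - 1)*(w^2 - 4) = (w - 5)*(w - 1)*(w + 2)*(w - 2)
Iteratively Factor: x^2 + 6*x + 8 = (x + 4)*(x + 2)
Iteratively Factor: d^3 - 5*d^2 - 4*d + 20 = (d + 2)*(d^2 - 7*d + 10) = (d - 5)*(d + 2)*(d - 2)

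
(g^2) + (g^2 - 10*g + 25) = 2*g^2 - 10*g + 25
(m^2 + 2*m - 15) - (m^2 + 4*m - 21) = 6 - 2*m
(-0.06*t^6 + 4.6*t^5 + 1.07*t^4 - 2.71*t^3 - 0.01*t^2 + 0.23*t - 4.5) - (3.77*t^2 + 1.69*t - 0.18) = -0.06*t^6 + 4.6*t^5 + 1.07*t^4 - 2.71*t^3 - 3.78*t^2 - 1.46*t - 4.32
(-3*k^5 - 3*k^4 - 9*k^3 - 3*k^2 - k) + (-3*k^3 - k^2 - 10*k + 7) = -3*k^5 - 3*k^4 - 12*k^3 - 4*k^2 - 11*k + 7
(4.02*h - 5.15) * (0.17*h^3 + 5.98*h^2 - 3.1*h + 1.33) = 0.6834*h^4 + 23.1641*h^3 - 43.259*h^2 + 21.3116*h - 6.8495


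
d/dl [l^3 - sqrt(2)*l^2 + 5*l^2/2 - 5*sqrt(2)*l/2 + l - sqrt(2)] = 3*l^2 - 2*sqrt(2)*l + 5*l - 5*sqrt(2)/2 + 1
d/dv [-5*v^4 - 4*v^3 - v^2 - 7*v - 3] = -20*v^3 - 12*v^2 - 2*v - 7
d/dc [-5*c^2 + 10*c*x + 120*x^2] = -10*c + 10*x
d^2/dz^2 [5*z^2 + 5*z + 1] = 10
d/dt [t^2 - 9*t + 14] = 2*t - 9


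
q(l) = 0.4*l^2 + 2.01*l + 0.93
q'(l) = 0.8*l + 2.01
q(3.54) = 13.06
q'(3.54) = 4.84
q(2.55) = 8.66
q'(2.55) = 4.05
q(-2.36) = -1.59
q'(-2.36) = 0.12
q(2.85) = 9.91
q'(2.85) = 4.29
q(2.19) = 7.25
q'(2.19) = 3.76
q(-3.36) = -1.31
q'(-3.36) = -0.68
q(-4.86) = 0.61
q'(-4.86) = -1.88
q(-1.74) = -1.36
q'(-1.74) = 0.62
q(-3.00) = -1.50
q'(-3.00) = -0.39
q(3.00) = 10.56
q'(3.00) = 4.41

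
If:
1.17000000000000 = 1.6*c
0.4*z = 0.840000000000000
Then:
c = 0.73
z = 2.10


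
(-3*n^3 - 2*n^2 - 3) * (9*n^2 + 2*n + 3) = -27*n^5 - 24*n^4 - 13*n^3 - 33*n^2 - 6*n - 9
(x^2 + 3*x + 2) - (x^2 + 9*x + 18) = -6*x - 16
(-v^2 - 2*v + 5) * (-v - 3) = v^3 + 5*v^2 + v - 15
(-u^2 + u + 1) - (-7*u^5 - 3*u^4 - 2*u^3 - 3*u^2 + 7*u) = 7*u^5 + 3*u^4 + 2*u^3 + 2*u^2 - 6*u + 1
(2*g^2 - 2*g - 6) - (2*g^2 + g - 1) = -3*g - 5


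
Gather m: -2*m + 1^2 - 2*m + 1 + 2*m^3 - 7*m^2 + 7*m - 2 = 2*m^3 - 7*m^2 + 3*m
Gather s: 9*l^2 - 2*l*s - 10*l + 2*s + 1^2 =9*l^2 - 10*l + s*(2 - 2*l) + 1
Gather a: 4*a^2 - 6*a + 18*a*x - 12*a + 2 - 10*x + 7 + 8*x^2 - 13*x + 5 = 4*a^2 + a*(18*x - 18) + 8*x^2 - 23*x + 14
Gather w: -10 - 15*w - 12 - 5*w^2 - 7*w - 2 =-5*w^2 - 22*w - 24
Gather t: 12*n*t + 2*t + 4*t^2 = 4*t^2 + t*(12*n + 2)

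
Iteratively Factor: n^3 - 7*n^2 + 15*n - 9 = (n - 3)*(n^2 - 4*n + 3) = (n - 3)*(n - 1)*(n - 3)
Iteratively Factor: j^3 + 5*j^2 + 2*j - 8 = (j - 1)*(j^2 + 6*j + 8) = (j - 1)*(j + 4)*(j + 2)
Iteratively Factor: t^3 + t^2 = (t)*(t^2 + t) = t*(t + 1)*(t)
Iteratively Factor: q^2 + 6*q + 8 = (q + 4)*(q + 2)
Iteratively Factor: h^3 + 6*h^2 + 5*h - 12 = (h - 1)*(h^2 + 7*h + 12) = (h - 1)*(h + 4)*(h + 3)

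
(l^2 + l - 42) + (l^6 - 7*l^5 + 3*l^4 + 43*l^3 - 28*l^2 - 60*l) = l^6 - 7*l^5 + 3*l^4 + 43*l^3 - 27*l^2 - 59*l - 42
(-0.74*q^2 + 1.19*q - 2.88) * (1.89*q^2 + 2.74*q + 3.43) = -1.3986*q^4 + 0.2215*q^3 - 4.7208*q^2 - 3.8095*q - 9.8784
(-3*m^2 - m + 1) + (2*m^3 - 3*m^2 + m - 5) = 2*m^3 - 6*m^2 - 4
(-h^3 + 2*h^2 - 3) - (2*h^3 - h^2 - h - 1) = -3*h^3 + 3*h^2 + h - 2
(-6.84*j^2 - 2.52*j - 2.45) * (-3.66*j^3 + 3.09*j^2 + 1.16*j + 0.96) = 25.0344*j^5 - 11.9124*j^4 - 6.7542*j^3 - 17.0601*j^2 - 5.2612*j - 2.352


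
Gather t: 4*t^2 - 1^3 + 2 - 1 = 4*t^2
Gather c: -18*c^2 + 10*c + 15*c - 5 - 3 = -18*c^2 + 25*c - 8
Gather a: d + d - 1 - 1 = 2*d - 2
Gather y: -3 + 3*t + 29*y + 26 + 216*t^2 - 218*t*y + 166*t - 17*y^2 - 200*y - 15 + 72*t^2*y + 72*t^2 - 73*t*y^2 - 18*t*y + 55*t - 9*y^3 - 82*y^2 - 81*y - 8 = 288*t^2 + 224*t - 9*y^3 + y^2*(-73*t - 99) + y*(72*t^2 - 236*t - 252)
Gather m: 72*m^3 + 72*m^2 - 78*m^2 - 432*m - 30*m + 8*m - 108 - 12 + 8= 72*m^3 - 6*m^2 - 454*m - 112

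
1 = 1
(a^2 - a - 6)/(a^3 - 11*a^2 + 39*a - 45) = (a + 2)/(a^2 - 8*a + 15)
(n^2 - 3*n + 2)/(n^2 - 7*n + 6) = (n - 2)/(n - 6)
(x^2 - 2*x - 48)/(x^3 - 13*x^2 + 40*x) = (x + 6)/(x*(x - 5))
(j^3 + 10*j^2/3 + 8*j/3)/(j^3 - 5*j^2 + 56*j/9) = 3*(3*j^2 + 10*j + 8)/(9*j^2 - 45*j + 56)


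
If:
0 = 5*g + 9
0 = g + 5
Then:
No Solution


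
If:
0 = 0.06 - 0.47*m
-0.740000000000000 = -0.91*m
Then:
No Solution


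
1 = 1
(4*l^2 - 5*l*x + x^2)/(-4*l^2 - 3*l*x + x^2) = (-l + x)/(l + x)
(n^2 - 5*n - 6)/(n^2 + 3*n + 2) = (n - 6)/(n + 2)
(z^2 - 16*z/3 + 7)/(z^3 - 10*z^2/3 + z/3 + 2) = (3*z - 7)/(3*z^2 - z - 2)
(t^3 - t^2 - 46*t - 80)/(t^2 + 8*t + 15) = (t^2 - 6*t - 16)/(t + 3)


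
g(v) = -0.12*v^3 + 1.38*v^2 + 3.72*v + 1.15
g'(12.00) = -15.00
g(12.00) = 37.15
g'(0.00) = 3.72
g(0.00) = 1.15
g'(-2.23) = -4.23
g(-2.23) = 1.05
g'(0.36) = 4.67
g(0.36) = 2.66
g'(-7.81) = -39.79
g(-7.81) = 113.44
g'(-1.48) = -1.15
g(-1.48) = -0.94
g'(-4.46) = -15.75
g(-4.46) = 22.66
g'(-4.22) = -14.34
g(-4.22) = 19.05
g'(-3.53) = -10.51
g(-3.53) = 10.49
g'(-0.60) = 1.93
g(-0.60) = -0.56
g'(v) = -0.36*v^2 + 2.76*v + 3.72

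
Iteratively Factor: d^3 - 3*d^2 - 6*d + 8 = (d + 2)*(d^2 - 5*d + 4) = (d - 1)*(d + 2)*(d - 4)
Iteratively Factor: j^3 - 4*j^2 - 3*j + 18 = (j + 2)*(j^2 - 6*j + 9) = (j - 3)*(j + 2)*(j - 3)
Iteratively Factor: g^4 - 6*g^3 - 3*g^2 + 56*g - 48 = (g - 1)*(g^3 - 5*g^2 - 8*g + 48) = (g - 4)*(g - 1)*(g^2 - g - 12) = (g - 4)*(g - 1)*(g + 3)*(g - 4)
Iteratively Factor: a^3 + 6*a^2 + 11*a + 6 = (a + 3)*(a^2 + 3*a + 2) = (a + 1)*(a + 3)*(a + 2)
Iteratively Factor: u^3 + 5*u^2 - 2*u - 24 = (u - 2)*(u^2 + 7*u + 12) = (u - 2)*(u + 3)*(u + 4)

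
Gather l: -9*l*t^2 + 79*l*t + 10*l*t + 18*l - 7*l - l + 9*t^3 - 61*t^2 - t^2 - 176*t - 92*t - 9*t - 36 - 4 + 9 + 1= l*(-9*t^2 + 89*t + 10) + 9*t^3 - 62*t^2 - 277*t - 30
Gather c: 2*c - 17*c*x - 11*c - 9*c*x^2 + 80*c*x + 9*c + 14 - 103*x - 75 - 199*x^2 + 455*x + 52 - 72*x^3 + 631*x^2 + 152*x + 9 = c*(-9*x^2 + 63*x) - 72*x^3 + 432*x^2 + 504*x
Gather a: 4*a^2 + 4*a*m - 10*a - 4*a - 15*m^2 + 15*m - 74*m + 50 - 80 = 4*a^2 + a*(4*m - 14) - 15*m^2 - 59*m - 30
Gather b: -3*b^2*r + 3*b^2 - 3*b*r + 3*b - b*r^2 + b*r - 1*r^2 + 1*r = b^2*(3 - 3*r) + b*(-r^2 - 2*r + 3) - r^2 + r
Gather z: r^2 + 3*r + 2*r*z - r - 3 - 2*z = r^2 + 2*r + z*(2*r - 2) - 3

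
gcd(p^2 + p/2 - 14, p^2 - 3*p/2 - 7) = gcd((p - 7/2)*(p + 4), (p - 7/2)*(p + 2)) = p - 7/2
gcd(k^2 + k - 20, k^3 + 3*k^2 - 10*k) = k + 5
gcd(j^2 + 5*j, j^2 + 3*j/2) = j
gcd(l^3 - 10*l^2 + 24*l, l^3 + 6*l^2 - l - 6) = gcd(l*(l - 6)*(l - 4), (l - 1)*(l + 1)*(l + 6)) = 1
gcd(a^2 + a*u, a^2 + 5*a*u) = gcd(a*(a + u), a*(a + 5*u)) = a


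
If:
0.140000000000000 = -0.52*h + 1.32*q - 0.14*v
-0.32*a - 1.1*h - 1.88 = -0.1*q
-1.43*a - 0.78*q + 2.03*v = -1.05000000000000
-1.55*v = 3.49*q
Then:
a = 3.88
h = -2.92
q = -0.84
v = 1.89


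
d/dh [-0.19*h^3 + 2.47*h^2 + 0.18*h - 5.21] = -0.57*h^2 + 4.94*h + 0.18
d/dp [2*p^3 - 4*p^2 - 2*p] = 6*p^2 - 8*p - 2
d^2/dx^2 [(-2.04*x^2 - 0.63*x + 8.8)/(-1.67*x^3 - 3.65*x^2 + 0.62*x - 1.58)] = (11.378712*x^6 + 10.542042*x^5 - 258.793554*x^4 - 906.280822*x^3 - 739.294776*x^2 + 237.00522*x + 106.153368)/(4.657463*x^9 + 30.538455*x^8 + 61.558371*x^7 + 39.171251*x^6 + 34.931334*x^5 + 57.542238*x^4 - 9.184604*x^3 + 29.157636*x^2 - 4.643304*x + 3.944312)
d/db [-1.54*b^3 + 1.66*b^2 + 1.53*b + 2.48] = -4.62*b^2 + 3.32*b + 1.53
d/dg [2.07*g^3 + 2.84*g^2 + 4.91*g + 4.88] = 6.21*g^2 + 5.68*g + 4.91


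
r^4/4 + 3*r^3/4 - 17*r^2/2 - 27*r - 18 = (r/2 + 1/2)*(r/2 + 1)*(r - 6)*(r + 6)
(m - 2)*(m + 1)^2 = m^3 - 3*m - 2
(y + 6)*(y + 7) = y^2 + 13*y + 42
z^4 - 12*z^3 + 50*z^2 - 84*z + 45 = (z - 5)*(z - 3)^2*(z - 1)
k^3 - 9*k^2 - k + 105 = (k - 7)*(k - 5)*(k + 3)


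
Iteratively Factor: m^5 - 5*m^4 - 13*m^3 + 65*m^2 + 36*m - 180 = (m - 5)*(m^4 - 13*m^2 + 36) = (m - 5)*(m + 3)*(m^3 - 3*m^2 - 4*m + 12) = (m - 5)*(m + 2)*(m + 3)*(m^2 - 5*m + 6) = (m - 5)*(m - 2)*(m + 2)*(m + 3)*(m - 3)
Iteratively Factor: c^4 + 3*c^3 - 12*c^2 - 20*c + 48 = (c - 2)*(c^3 + 5*c^2 - 2*c - 24) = (c - 2)^2*(c^2 + 7*c + 12) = (c - 2)^2*(c + 3)*(c + 4)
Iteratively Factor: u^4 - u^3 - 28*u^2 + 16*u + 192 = (u - 4)*(u^3 + 3*u^2 - 16*u - 48) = (u - 4)^2*(u^2 + 7*u + 12) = (u - 4)^2*(u + 3)*(u + 4)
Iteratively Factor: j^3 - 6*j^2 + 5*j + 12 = (j - 4)*(j^2 - 2*j - 3) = (j - 4)*(j + 1)*(j - 3)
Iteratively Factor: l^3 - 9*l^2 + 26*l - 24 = (l - 2)*(l^2 - 7*l + 12) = (l - 3)*(l - 2)*(l - 4)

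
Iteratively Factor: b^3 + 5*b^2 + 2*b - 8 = (b + 4)*(b^2 + b - 2) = (b - 1)*(b + 4)*(b + 2)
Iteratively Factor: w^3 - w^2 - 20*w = (w - 5)*(w^2 + 4*w) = w*(w - 5)*(w + 4)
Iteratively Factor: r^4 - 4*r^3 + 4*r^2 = (r)*(r^3 - 4*r^2 + 4*r) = r*(r - 2)*(r^2 - 2*r) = r^2*(r - 2)*(r - 2)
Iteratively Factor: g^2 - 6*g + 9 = (g - 3)*(g - 3)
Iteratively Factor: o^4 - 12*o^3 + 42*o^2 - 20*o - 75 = (o - 5)*(o^3 - 7*o^2 + 7*o + 15) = (o - 5)^2*(o^2 - 2*o - 3) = (o - 5)^2*(o - 3)*(o + 1)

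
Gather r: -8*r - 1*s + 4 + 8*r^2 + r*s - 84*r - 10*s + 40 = 8*r^2 + r*(s - 92) - 11*s + 44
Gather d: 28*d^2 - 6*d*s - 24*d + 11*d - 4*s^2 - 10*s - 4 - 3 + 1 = 28*d^2 + d*(-6*s - 13) - 4*s^2 - 10*s - 6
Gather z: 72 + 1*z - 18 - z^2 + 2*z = -z^2 + 3*z + 54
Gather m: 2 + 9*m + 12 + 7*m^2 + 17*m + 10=7*m^2 + 26*m + 24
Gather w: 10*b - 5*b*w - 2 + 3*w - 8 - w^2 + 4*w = 10*b - w^2 + w*(7 - 5*b) - 10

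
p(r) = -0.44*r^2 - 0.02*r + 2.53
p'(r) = -0.88*r - 0.02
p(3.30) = -2.33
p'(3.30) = -2.92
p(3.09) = -1.73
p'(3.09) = -2.74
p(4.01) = -4.63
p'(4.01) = -3.55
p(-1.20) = 1.92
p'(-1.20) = 1.04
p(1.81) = 1.05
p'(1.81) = -1.61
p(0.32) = 2.48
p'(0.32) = -0.30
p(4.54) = -6.63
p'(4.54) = -4.02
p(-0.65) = 2.36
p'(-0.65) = 0.55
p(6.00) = -13.43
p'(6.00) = -5.30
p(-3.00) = -1.37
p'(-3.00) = 2.62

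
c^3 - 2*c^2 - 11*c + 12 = (c - 4)*(c - 1)*(c + 3)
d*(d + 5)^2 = d^3 + 10*d^2 + 25*d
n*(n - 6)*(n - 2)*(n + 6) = n^4 - 2*n^3 - 36*n^2 + 72*n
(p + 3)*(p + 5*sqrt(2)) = p^2 + 3*p + 5*sqrt(2)*p + 15*sqrt(2)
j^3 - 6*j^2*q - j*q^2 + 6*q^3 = (j - 6*q)*(j - q)*(j + q)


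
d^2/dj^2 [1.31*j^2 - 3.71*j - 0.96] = 2.62000000000000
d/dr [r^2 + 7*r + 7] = 2*r + 7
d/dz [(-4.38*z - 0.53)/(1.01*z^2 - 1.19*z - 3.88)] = (4.4238*z^2 + 1.0706*z + 16.3637)/(1.0201*z^4 - 2.4038*z^3 - 6.4215*z^2 + 9.2344*z + 15.0544)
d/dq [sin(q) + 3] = cos(q)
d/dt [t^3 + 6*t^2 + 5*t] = 3*t^2 + 12*t + 5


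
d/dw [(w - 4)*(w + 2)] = 2*w - 2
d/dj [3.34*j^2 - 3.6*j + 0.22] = 6.68*j - 3.6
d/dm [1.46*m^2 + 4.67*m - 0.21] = 2.92*m + 4.67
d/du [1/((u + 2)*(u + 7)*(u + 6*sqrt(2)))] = (-(u + 2)*(u + 7) - (u + 2)*(u + 6*sqrt(2)) - (u + 7)*(u + 6*sqrt(2)))/((u + 2)^2*(u + 7)^2*(u + 6*sqrt(2))^2)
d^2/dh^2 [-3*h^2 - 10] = -6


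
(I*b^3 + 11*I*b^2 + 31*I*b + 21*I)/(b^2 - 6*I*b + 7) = I*(b^3 + 11*b^2 + 31*b + 21)/(b^2 - 6*I*b + 7)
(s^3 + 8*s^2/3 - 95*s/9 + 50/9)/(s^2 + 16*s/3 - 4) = (3*s^2 + 10*s - 25)/(3*(s + 6))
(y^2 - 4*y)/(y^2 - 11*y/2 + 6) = 2*y/(2*y - 3)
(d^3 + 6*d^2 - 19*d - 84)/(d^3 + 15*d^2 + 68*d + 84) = (d^2 - d - 12)/(d^2 + 8*d + 12)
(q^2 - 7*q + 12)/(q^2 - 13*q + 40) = (q^2 - 7*q + 12)/(q^2 - 13*q + 40)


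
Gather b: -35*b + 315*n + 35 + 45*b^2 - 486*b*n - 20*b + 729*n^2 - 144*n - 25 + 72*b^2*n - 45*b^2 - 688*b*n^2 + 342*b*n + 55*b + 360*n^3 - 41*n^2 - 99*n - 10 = 72*b^2*n + b*(-688*n^2 - 144*n) + 360*n^3 + 688*n^2 + 72*n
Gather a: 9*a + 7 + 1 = 9*a + 8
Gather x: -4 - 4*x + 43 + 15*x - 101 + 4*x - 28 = 15*x - 90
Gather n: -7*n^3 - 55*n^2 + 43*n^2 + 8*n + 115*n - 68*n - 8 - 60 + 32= -7*n^3 - 12*n^2 + 55*n - 36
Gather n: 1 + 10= 11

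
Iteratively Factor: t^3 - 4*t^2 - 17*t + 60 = (t - 3)*(t^2 - t - 20) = (t - 3)*(t + 4)*(t - 5)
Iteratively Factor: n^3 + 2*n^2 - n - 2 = (n + 1)*(n^2 + n - 2) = (n - 1)*(n + 1)*(n + 2)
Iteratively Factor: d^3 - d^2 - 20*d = (d - 5)*(d^2 + 4*d) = (d - 5)*(d + 4)*(d)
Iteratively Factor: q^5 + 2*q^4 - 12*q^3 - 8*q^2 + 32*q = (q + 4)*(q^4 - 2*q^3 - 4*q^2 + 8*q) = (q + 2)*(q + 4)*(q^3 - 4*q^2 + 4*q) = (q - 2)*(q + 2)*(q + 4)*(q^2 - 2*q) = q*(q - 2)*(q + 2)*(q + 4)*(q - 2)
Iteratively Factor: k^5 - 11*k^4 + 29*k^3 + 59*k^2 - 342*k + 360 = (k - 2)*(k^4 - 9*k^3 + 11*k^2 + 81*k - 180) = (k - 2)*(k + 3)*(k^3 - 12*k^2 + 47*k - 60) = (k - 5)*(k - 2)*(k + 3)*(k^2 - 7*k + 12) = (k - 5)*(k - 3)*(k - 2)*(k + 3)*(k - 4)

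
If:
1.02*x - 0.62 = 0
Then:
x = 0.61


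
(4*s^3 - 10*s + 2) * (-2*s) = -8*s^4 + 20*s^2 - 4*s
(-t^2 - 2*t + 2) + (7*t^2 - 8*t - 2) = 6*t^2 - 10*t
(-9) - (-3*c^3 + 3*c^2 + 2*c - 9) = 3*c^3 - 3*c^2 - 2*c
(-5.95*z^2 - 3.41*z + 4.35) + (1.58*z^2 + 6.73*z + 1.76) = -4.37*z^2 + 3.32*z + 6.11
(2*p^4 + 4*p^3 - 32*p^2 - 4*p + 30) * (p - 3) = 2*p^5 - 2*p^4 - 44*p^3 + 92*p^2 + 42*p - 90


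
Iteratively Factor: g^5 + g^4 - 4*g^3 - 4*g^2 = (g)*(g^4 + g^3 - 4*g^2 - 4*g) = g^2*(g^3 + g^2 - 4*g - 4) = g^2*(g + 1)*(g^2 - 4) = g^2*(g - 2)*(g + 1)*(g + 2)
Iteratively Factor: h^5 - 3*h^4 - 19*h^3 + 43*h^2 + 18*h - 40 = (h + 1)*(h^4 - 4*h^3 - 15*h^2 + 58*h - 40) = (h - 1)*(h + 1)*(h^3 - 3*h^2 - 18*h + 40) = (h - 1)*(h + 1)*(h + 4)*(h^2 - 7*h + 10) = (h - 2)*(h - 1)*(h + 1)*(h + 4)*(h - 5)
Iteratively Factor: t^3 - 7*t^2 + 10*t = (t - 2)*(t^2 - 5*t) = (t - 5)*(t - 2)*(t)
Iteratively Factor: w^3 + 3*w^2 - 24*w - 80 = (w + 4)*(w^2 - w - 20) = (w + 4)^2*(w - 5)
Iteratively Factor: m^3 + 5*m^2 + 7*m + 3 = (m + 1)*(m^2 + 4*m + 3) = (m + 1)^2*(m + 3)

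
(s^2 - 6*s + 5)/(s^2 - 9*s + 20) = (s - 1)/(s - 4)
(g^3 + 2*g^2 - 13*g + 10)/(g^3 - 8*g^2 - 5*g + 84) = (g^3 + 2*g^2 - 13*g + 10)/(g^3 - 8*g^2 - 5*g + 84)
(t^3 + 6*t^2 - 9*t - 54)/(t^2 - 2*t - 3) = (t^2 + 9*t + 18)/(t + 1)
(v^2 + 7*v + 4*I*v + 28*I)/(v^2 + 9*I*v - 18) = (v^2 + v*(7 + 4*I) + 28*I)/(v^2 + 9*I*v - 18)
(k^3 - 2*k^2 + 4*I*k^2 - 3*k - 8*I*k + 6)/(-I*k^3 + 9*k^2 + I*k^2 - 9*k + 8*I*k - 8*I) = (I*k^2 - k*(3 + 2*I) + 6)/(k^2 + k*(-1 + 8*I) - 8*I)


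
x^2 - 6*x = x*(x - 6)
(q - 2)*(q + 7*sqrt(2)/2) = q^2 - 2*q + 7*sqrt(2)*q/2 - 7*sqrt(2)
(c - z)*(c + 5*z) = c^2 + 4*c*z - 5*z^2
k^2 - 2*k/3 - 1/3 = (k - 1)*(k + 1/3)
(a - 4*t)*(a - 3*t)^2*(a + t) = a^4 - 9*a^3*t + 23*a^2*t^2 - 3*a*t^3 - 36*t^4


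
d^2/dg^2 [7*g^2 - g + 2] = 14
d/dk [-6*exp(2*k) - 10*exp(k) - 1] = (-12*exp(k) - 10)*exp(k)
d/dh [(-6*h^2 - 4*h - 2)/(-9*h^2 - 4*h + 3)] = 4*(-3*h^2 - 18*h - 5)/(81*h^4 + 72*h^3 - 38*h^2 - 24*h + 9)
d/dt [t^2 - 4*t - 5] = 2*t - 4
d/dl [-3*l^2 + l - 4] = 1 - 6*l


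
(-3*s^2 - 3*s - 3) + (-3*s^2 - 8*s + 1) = -6*s^2 - 11*s - 2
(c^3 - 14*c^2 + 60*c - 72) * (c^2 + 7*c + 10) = c^5 - 7*c^4 - 28*c^3 + 208*c^2 + 96*c - 720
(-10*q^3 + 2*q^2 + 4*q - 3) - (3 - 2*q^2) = -10*q^3 + 4*q^2 + 4*q - 6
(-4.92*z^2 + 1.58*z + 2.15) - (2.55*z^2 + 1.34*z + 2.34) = -7.47*z^2 + 0.24*z - 0.19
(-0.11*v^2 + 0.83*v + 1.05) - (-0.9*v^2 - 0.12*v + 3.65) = 0.79*v^2 + 0.95*v - 2.6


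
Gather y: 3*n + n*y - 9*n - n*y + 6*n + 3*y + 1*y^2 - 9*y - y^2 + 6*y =0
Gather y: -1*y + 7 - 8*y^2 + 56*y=-8*y^2 + 55*y + 7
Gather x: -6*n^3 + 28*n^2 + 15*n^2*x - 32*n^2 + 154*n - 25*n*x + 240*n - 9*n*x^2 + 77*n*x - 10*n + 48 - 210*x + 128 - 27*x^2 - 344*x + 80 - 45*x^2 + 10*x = -6*n^3 - 4*n^2 + 384*n + x^2*(-9*n - 72) + x*(15*n^2 + 52*n - 544) + 256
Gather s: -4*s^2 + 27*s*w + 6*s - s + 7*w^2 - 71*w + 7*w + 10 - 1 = -4*s^2 + s*(27*w + 5) + 7*w^2 - 64*w + 9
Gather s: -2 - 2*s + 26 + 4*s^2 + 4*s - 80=4*s^2 + 2*s - 56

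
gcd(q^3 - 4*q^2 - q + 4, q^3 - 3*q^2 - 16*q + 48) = q - 4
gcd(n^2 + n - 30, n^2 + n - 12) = 1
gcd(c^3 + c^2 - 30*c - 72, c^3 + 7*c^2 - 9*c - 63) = c + 3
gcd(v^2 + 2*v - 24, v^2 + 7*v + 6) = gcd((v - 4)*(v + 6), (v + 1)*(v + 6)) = v + 6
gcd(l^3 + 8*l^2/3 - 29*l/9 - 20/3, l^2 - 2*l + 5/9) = l - 5/3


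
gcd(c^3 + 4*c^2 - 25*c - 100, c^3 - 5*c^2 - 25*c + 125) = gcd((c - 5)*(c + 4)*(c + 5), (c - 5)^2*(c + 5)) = c^2 - 25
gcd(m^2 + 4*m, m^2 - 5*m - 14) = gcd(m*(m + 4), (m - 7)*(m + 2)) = 1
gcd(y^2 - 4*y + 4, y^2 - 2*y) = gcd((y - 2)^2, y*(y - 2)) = y - 2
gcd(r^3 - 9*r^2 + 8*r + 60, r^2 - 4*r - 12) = r^2 - 4*r - 12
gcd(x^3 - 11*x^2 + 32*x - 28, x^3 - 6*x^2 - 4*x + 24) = x - 2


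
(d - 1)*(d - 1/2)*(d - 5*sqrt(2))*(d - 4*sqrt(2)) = d^4 - 9*sqrt(2)*d^3 - 3*d^3/2 + 27*sqrt(2)*d^2/2 + 81*d^2/2 - 60*d - 9*sqrt(2)*d/2 + 20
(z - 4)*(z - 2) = z^2 - 6*z + 8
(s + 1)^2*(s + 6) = s^3 + 8*s^2 + 13*s + 6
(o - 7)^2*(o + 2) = o^3 - 12*o^2 + 21*o + 98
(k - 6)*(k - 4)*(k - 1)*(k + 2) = k^4 - 9*k^3 + 12*k^2 + 44*k - 48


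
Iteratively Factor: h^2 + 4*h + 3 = (h + 3)*(h + 1)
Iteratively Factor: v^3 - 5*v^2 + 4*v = (v - 1)*(v^2 - 4*v) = (v - 4)*(v - 1)*(v)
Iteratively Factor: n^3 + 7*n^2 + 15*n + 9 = (n + 3)*(n^2 + 4*n + 3) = (n + 3)^2*(n + 1)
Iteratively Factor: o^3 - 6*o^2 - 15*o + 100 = (o - 5)*(o^2 - o - 20) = (o - 5)*(o + 4)*(o - 5)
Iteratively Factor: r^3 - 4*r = (r + 2)*(r^2 - 2*r) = (r - 2)*(r + 2)*(r)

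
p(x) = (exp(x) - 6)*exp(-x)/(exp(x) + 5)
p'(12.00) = 0.00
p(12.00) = 0.00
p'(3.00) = -0.01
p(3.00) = 0.03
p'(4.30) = -0.01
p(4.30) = 0.01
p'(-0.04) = 1.19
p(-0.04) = -0.88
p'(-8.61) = 6583.50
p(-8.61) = -6583.06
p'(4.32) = -0.01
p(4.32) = 0.01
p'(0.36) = 0.76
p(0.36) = -0.50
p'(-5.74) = 373.28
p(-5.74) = -372.84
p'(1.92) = 0.07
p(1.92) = 0.01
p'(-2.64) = 16.81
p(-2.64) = -16.38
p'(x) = -(exp(x) - 6)*exp(-x)/(exp(x) + 5) - (exp(x) - 6)/(exp(x) + 5)^2 + 1/(exp(x) + 5)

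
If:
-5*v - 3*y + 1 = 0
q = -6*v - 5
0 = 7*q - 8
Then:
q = 8/7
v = -43/42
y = 257/126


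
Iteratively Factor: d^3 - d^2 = (d - 1)*(d^2) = d*(d - 1)*(d)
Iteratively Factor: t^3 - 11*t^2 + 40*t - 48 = (t - 3)*(t^2 - 8*t + 16) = (t - 4)*(t - 3)*(t - 4)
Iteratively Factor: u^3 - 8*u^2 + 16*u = (u)*(u^2 - 8*u + 16) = u*(u - 4)*(u - 4)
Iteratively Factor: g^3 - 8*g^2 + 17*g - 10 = (g - 5)*(g^2 - 3*g + 2) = (g - 5)*(g - 1)*(g - 2)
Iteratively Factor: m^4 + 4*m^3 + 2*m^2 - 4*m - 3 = (m + 1)*(m^3 + 3*m^2 - m - 3) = (m + 1)^2*(m^2 + 2*m - 3) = (m + 1)^2*(m + 3)*(m - 1)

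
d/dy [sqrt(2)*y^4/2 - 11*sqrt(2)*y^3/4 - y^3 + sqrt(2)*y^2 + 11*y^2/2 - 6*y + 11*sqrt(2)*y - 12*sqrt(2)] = 2*sqrt(2)*y^3 - 33*sqrt(2)*y^2/4 - 3*y^2 + 2*sqrt(2)*y + 11*y - 6 + 11*sqrt(2)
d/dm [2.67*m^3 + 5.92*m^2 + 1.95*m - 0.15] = 8.01*m^2 + 11.84*m + 1.95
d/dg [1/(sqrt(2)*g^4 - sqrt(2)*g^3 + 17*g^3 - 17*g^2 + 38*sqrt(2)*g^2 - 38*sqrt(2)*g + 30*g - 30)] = (-4*sqrt(2)*g^3 - 51*g^2 + 3*sqrt(2)*g^2 - 76*sqrt(2)*g + 34*g - 30 + 38*sqrt(2))/(sqrt(2)*g^4 - sqrt(2)*g^3 + 17*g^3 - 17*g^2 + 38*sqrt(2)*g^2 - 38*sqrt(2)*g + 30*g - 30)^2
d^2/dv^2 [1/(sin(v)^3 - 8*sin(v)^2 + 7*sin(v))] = (-9*sin(v)^2 + 79*sin(v) - 179 - 139/sin(v) + 238/sin(v)^2 - 98/sin(v)^3)/((sin(v) - 7)^3*(sin(v) - 1)^2)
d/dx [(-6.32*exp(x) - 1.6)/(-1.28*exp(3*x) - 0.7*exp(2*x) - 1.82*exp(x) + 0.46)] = (-(6.32*exp(x) + 1.6)*(3.84*exp(2*x) + 1.4*exp(x) + 1.82) + 8.0896*exp(3*x) + 4.424*exp(2*x) + 11.5024*exp(x) - 2.9072)*exp(x)/(1.28*exp(3*x) + 0.7*exp(2*x) + 1.82*exp(x) - 0.46)^2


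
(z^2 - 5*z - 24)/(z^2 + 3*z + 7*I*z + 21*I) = (z - 8)/(z + 7*I)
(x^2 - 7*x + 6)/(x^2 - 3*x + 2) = (x - 6)/(x - 2)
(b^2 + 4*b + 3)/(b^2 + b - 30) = (b^2 + 4*b + 3)/(b^2 + b - 30)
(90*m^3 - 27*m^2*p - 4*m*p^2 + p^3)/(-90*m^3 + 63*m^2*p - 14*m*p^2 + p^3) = (5*m + p)/(-5*m + p)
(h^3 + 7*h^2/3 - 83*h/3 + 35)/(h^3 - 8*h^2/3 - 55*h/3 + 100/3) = (h^2 + 4*h - 21)/(h^2 - h - 20)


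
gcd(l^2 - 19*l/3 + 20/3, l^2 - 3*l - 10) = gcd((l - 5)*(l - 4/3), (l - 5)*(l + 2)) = l - 5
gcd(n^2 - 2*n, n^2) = n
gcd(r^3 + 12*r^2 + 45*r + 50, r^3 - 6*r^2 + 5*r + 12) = 1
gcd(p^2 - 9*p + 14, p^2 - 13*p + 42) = p - 7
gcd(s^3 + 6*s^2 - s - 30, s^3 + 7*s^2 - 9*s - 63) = s + 3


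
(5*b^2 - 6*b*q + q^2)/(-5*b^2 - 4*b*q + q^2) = (-b + q)/(b + q)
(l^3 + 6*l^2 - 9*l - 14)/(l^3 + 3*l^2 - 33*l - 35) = (l - 2)/(l - 5)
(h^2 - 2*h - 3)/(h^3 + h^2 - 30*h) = (h^2 - 2*h - 3)/(h*(h^2 + h - 30))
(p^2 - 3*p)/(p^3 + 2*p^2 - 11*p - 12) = p/(p^2 + 5*p + 4)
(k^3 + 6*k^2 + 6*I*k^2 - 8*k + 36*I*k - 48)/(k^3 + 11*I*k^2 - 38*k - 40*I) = (k + 6)/(k + 5*I)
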